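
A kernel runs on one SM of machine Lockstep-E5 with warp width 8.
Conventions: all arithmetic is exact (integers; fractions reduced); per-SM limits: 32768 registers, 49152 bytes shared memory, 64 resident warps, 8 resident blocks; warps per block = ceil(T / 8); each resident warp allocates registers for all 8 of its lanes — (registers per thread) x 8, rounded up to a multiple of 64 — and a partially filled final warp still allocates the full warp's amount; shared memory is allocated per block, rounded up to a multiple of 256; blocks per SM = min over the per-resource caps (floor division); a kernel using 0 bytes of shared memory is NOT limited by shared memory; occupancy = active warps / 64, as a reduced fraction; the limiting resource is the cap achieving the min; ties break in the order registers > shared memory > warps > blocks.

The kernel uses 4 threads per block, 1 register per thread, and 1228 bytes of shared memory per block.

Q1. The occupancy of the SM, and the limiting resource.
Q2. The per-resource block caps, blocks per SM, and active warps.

Answer: occupancy 1/8, limited by blocks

registers: 512 blocks
shared memory: 38 blocks
warps: 64 blocks
blocks: 8 blocks

Answer: 8 blocks, 8 active warps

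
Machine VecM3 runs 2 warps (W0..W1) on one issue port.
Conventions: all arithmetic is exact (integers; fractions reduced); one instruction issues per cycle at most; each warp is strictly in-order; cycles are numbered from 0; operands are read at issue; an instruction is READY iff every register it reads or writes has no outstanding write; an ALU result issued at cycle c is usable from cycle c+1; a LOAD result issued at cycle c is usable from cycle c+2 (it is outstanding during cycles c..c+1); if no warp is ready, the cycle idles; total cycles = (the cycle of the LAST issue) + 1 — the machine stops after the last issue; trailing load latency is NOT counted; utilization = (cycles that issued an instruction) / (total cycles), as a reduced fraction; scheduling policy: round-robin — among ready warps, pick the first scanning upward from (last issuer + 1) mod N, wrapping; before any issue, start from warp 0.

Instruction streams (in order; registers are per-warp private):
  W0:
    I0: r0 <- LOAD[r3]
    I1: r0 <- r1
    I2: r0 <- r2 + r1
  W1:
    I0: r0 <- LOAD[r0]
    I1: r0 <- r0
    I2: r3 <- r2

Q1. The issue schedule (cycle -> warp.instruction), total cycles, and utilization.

cycle 0: W0.I0
cycle 1: W1.I0
cycle 2: W0.I1
cycle 3: W1.I1
cycle 4: W0.I2
cycle 5: W1.I2

Answer: 6 cycles, utilization 1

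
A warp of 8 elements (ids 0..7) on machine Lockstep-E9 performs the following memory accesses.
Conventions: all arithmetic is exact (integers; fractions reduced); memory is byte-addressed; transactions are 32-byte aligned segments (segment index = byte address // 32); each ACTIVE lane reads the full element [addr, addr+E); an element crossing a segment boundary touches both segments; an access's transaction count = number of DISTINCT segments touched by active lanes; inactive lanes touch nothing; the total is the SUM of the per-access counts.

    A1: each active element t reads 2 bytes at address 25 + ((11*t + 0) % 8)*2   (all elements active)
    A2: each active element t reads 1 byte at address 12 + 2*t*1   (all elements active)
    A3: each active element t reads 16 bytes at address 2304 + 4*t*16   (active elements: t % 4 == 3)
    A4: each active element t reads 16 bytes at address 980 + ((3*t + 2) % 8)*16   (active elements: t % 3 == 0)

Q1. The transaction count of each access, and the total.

A1: 2 transactions
A2: 1 transaction
A3: 2 transactions
A4: 3 transactions

Answer: 2,1,2,3; total 8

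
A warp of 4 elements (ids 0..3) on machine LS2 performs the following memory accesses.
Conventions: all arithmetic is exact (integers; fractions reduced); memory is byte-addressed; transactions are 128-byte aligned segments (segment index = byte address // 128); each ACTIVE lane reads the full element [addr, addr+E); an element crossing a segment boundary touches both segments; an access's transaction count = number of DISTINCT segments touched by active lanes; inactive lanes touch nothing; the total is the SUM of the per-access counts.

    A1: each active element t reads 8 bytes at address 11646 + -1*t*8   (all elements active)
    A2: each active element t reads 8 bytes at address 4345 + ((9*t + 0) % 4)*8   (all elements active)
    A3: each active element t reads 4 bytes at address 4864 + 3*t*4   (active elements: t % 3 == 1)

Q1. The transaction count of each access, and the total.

A1: 2 transactions
A2: 2 transactions
A3: 1 transaction

Answer: 2,2,1; total 5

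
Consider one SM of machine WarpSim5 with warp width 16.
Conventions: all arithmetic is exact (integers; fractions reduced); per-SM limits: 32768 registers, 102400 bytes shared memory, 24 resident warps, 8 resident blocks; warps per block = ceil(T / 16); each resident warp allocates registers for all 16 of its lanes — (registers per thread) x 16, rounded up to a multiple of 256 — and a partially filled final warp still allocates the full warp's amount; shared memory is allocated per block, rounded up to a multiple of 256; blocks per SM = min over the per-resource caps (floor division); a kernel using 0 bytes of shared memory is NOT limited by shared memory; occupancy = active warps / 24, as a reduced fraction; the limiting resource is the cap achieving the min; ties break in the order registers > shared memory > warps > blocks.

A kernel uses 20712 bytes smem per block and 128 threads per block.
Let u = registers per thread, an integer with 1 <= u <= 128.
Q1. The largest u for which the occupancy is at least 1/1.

Answer: u = 80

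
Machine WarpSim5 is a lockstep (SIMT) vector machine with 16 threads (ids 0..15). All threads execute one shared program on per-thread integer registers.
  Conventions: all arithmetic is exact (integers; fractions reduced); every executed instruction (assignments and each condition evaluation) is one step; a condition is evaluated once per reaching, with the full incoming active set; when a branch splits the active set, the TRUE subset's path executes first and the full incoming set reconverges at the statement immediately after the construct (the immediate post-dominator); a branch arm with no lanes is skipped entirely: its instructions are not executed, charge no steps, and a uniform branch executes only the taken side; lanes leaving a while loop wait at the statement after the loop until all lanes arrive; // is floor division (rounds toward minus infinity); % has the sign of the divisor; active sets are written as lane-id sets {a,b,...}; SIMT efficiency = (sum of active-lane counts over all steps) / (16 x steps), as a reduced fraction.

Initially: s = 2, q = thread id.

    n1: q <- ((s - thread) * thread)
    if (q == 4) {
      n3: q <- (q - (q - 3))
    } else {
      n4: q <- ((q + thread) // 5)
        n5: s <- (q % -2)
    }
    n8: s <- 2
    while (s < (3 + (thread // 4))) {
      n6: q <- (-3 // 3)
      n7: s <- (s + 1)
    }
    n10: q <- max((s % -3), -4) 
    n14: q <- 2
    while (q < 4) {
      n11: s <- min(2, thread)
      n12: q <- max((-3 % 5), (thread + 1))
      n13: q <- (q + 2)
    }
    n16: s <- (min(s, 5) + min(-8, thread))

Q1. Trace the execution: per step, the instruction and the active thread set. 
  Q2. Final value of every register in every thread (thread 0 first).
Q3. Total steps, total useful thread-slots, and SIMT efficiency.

step 0: q <- ((s - thread) * thread) {0,1,2,3,4,5,6,7,8,9,10,11,12,13,14,15}
step 1: eval (q == 4)                {0,1,2,3,4,5,6,7,8,9,10,11,12,13,14,15}
step 2: q <- ((q + thread) // 5)     {0,1,2,3,4,5,6,7,8,9,10,11,12,13,14,15}
step 3: s <- (q % -2)                {0,1,2,3,4,5,6,7,8,9,10,11,12,13,14,15}
step 4: s <- 2                       {0,1,2,3,4,5,6,7,8,9,10,11,12,13,14,15}
step 5: eval (s < (3 + (thread // 4))) {0,1,2,3,4,5,6,7,8,9,10,11,12,13,14,15}
step 6: q <- (-3 // 3)               {0,1,2,3,4,5,6,7,8,9,10,11,12,13,14,15}
step 7: s <- (s + 1)                 {0,1,2,3,4,5,6,7,8,9,10,11,12,13,14,15}
step 8: eval (s < (3 + (thread // 4))) {0,1,2,3,4,5,6,7,8,9,10,11,12,13,14,15}
step 9: q <- (-3 // 3)               {4,5,6,7,8,9,10,11,12,13,14,15}
step 10: s <- (s + 1)                 {4,5,6,7,8,9,10,11,12,13,14,15}
step 11: eval (s < (3 + (thread // 4))) {4,5,6,7,8,9,10,11,12,13,14,15}
step 12: q <- (-3 // 3)               {8,9,10,11,12,13,14,15}
step 13: s <- (s + 1)                 {8,9,10,11,12,13,14,15}
step 14: eval (s < (3 + (thread // 4))) {8,9,10,11,12,13,14,15}
step 15: q <- (-3 // 3)               {12,13,14,15}
step 16: s <- (s + 1)                 {12,13,14,15}
step 17: eval (s < (3 + (thread // 4))) {12,13,14,15}
step 18: q <- max((s % -3), -4)       {0,1,2,3,4,5,6,7,8,9,10,11,12,13,14,15}
step 19: q <- 2                       {0,1,2,3,4,5,6,7,8,9,10,11,12,13,14,15}
step 20: eval (q < 4)                 {0,1,2,3,4,5,6,7,8,9,10,11,12,13,14,15}
step 21: s <- min(2, thread)          {0,1,2,3,4,5,6,7,8,9,10,11,12,13,14,15}
step 22: q <- max((-3 % 5), (thread + 1)) {0,1,2,3,4,5,6,7,8,9,10,11,12,13,14,15}
step 23: q <- (q + 2)                 {0,1,2,3,4,5,6,7,8,9,10,11,12,13,14,15}
step 24: eval (q < 4)                 {0,1,2,3,4,5,6,7,8,9,10,11,12,13,14,15}
step 25: s <- (min(s, 5) + min(-8, thread)) {0,1,2,3,4,5,6,7,8,9,10,11,12,13,14,15}

Answer: 26 steps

s: -8,-7,-6,-6,-6,-6,-6,-6,-6,-6,-6,-6,-6,-6,-6,-6
q: 4,4,5,6,7,8,9,10,11,12,13,14,15,16,17,18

steps = 26; useful = 344; efficiency = 344/416 = 43/52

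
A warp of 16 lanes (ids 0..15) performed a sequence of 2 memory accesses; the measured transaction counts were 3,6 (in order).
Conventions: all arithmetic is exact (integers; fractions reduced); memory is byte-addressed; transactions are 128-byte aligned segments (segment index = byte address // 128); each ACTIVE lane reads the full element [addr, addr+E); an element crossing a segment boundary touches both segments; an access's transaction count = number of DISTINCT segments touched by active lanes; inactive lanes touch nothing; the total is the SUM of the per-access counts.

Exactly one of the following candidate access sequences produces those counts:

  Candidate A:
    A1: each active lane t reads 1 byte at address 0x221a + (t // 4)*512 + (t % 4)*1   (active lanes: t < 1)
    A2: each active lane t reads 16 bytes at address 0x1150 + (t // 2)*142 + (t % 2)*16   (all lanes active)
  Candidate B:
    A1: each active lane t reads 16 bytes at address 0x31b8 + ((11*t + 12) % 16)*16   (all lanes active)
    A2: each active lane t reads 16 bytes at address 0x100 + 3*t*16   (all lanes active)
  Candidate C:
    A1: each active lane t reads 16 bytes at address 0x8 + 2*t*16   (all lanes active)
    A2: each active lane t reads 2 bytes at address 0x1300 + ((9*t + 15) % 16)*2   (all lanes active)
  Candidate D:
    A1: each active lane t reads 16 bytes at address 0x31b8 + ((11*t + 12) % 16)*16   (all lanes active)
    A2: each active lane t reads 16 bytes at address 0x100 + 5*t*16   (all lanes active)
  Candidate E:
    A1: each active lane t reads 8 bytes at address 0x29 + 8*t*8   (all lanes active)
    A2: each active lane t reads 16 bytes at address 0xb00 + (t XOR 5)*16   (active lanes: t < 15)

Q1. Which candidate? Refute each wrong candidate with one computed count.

A: A1 gives 1 transaction, not 3
C: A1 gives 4 transactions, not 3
D: A2 gives 10 transactions, not 6
E: A1 gives 8 transactions, not 3
B: all counts match (3,6)

Answer: B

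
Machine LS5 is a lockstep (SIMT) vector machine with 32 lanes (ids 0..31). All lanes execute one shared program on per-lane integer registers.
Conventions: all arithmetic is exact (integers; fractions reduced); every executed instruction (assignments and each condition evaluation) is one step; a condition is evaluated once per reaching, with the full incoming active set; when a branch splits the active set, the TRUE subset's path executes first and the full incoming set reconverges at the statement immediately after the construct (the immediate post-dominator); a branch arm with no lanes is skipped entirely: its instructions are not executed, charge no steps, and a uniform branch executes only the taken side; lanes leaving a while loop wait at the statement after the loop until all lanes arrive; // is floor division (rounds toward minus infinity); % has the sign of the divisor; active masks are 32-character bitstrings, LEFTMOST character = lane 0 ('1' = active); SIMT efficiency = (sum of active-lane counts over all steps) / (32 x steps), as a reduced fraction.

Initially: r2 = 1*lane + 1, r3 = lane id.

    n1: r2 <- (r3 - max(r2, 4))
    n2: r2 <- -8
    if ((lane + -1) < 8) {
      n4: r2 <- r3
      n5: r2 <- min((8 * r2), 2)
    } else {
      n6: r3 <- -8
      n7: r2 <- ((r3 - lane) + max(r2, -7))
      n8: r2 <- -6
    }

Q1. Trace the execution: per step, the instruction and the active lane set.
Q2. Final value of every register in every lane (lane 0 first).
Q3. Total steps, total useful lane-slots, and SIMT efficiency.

step 0: r2 <- (r3 - max(r2, 4))      11111111111111111111111111111111
step 1: r2 <- -8                     11111111111111111111111111111111
step 2: eval ((lane + -1) < 8)       11111111111111111111111111111111
step 3: r2 <- r3                     11111111100000000000000000000000
step 4: r2 <- min((8 * r2), 2)       11111111100000000000000000000000
step 5: r3 <- -8                     00000000011111111111111111111111
step 6: r2 <- ((r3 - lane) + max(r2, -7)) 00000000011111111111111111111111
step 7: r2 <- -6                     00000000011111111111111111111111

Answer: 8 steps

r2: 0,2,2,2,2,2,2,2,2,-6,-6,-6,-6,-6,-6,-6,-6,-6,-6,-6,-6,-6,-6,-6,-6,-6,-6,-6,-6,-6,-6,-6
r3: 0,1,2,3,4,5,6,7,8,-8,-8,-8,-8,-8,-8,-8,-8,-8,-8,-8,-8,-8,-8,-8,-8,-8,-8,-8,-8,-8,-8,-8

steps = 8; useful = 183; efficiency = 183/256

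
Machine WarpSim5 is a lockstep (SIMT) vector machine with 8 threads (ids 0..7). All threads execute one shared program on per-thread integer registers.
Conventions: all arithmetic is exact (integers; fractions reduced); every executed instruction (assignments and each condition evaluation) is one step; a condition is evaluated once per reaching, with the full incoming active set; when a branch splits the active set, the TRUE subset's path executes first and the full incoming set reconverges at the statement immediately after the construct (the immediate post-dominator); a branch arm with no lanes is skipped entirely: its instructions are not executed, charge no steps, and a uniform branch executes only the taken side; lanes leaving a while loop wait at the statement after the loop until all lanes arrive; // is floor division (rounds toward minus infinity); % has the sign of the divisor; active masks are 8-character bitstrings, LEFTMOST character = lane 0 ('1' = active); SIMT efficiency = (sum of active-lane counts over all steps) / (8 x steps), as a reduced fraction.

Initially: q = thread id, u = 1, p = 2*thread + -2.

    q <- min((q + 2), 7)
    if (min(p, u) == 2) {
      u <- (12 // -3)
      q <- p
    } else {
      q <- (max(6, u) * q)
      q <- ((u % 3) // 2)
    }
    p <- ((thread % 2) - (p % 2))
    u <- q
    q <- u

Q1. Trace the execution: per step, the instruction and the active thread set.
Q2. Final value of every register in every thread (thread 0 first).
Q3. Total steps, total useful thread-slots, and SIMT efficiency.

step 0: q <- min((q + 2), 7)         11111111
step 1: eval (min(p, u) == 2)        11111111
step 2: q <- (max(6, u) * q)         11111111
step 3: q <- ((u % 3) // 2)          11111111
step 4: p <- ((thread % 2) - (p % 2)) 11111111
step 5: u <- q                       11111111
step 6: q <- u                       11111111

Answer: 7 steps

q: 0,0,0,0,0,0,0,0
u: 0,0,0,0,0,0,0,0
p: 0,1,0,1,0,1,0,1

steps = 7; useful = 56; efficiency = 56/56 = 1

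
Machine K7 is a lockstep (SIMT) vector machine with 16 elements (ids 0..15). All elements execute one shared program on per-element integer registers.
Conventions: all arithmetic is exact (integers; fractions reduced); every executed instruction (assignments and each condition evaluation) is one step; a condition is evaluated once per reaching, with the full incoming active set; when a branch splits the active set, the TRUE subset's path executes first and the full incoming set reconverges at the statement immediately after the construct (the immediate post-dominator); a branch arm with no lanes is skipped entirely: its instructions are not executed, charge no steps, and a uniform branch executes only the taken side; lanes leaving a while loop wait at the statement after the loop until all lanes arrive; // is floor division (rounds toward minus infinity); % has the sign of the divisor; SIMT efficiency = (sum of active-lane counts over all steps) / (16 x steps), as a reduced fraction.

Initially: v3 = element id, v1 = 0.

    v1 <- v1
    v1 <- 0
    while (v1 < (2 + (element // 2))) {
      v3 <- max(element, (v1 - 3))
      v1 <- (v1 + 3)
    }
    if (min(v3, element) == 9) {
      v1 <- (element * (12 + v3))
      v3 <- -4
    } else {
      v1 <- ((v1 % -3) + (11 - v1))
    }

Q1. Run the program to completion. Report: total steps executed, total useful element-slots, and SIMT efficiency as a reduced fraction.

Answer: 16 steps, 183 useful, 183/256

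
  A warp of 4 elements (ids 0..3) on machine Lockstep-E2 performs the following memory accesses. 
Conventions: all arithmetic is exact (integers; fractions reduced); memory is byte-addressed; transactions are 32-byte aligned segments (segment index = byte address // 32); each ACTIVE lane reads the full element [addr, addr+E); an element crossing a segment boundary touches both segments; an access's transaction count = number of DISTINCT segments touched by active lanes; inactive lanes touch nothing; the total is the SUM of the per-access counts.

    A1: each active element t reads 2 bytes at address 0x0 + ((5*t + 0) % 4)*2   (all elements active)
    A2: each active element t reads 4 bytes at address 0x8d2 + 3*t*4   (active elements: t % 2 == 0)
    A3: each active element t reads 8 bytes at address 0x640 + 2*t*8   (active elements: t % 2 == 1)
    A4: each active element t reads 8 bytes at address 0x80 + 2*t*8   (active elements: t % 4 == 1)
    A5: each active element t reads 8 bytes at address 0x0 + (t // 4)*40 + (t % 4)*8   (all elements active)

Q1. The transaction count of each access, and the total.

A1: 1 transaction
A2: 2 transactions
A3: 2 transactions
A4: 1 transaction
A5: 1 transaction

Answer: 1,2,2,1,1; total 7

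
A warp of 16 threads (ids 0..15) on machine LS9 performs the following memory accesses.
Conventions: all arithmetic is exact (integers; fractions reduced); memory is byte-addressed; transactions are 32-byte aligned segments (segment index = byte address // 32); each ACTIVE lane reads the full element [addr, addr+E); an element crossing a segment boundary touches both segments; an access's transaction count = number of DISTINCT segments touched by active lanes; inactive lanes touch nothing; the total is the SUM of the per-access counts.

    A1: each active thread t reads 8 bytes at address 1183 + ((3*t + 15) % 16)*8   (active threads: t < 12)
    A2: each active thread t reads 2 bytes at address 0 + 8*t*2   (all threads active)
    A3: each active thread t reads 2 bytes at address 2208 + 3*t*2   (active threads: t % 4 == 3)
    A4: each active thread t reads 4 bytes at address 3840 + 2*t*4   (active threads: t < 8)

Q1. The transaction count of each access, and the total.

A1: 5 transactions
A2: 8 transactions
A3: 3 transactions
A4: 2 transactions

Answer: 5,8,3,2; total 18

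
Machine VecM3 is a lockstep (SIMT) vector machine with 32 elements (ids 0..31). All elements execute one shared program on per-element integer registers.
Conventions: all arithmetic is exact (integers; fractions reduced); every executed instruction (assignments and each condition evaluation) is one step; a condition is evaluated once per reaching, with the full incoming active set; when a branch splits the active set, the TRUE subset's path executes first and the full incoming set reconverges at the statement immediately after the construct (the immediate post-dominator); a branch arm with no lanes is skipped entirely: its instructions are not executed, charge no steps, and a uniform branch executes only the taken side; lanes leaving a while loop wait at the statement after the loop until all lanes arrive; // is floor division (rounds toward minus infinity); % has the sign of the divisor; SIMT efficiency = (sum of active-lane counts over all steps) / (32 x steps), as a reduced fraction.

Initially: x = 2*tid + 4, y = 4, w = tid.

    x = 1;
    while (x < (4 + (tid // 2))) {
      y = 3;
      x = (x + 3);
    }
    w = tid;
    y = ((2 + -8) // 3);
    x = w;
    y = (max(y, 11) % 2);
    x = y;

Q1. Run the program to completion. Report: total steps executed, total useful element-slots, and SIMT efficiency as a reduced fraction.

Answer: 25 steps, 590 useful, 59/80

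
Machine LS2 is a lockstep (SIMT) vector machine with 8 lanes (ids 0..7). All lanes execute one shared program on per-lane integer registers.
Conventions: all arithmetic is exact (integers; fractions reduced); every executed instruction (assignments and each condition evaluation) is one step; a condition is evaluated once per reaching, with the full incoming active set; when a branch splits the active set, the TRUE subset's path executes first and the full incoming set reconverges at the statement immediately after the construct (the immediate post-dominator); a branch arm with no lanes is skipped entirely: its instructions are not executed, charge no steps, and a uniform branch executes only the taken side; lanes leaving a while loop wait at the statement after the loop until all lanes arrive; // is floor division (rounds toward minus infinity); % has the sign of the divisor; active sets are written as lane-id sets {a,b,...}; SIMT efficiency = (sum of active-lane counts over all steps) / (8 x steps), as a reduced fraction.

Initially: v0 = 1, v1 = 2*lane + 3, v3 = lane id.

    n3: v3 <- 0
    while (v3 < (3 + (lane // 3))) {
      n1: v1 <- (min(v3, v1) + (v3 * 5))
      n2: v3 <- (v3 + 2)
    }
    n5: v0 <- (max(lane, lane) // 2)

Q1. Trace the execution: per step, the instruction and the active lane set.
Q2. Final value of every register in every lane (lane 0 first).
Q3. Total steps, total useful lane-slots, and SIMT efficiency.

step 0: v3 <- 0                      {0,1,2,3,4,5,6,7}
step 1: eval (v3 < (3 + (lane // 3))) {0,1,2,3,4,5,6,7}
step 2: v1 <- (min(v3, v1) + (v3 * 5)) {0,1,2,3,4,5,6,7}
step 3: v3 <- (v3 + 2)               {0,1,2,3,4,5,6,7}
step 4: eval (v3 < (3 + (lane // 3))) {0,1,2,3,4,5,6,7}
step 5: v1 <- (min(v3, v1) + (v3 * 5)) {0,1,2,3,4,5,6,7}
step 6: v3 <- (v3 + 2)               {0,1,2,3,4,5,6,7}
step 7: eval (v3 < (3 + (lane // 3))) {0,1,2,3,4,5,6,7}
step 8: v1 <- (min(v3, v1) + (v3 * 5)) {6,7}
step 9: v3 <- (v3 + 2)               {6,7}
step 10: eval (v3 < (3 + (lane // 3))) {6,7}
step 11: v0 <- (max(lane, lane) // 2) {0,1,2,3,4,5,6,7}

Answer: 12 steps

v0: 0,0,1,1,2,2,3,3
v1: 10,10,10,10,10,10,24,24
v3: 4,4,4,4,4,4,6,6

steps = 12; useful = 78; efficiency = 78/96 = 13/16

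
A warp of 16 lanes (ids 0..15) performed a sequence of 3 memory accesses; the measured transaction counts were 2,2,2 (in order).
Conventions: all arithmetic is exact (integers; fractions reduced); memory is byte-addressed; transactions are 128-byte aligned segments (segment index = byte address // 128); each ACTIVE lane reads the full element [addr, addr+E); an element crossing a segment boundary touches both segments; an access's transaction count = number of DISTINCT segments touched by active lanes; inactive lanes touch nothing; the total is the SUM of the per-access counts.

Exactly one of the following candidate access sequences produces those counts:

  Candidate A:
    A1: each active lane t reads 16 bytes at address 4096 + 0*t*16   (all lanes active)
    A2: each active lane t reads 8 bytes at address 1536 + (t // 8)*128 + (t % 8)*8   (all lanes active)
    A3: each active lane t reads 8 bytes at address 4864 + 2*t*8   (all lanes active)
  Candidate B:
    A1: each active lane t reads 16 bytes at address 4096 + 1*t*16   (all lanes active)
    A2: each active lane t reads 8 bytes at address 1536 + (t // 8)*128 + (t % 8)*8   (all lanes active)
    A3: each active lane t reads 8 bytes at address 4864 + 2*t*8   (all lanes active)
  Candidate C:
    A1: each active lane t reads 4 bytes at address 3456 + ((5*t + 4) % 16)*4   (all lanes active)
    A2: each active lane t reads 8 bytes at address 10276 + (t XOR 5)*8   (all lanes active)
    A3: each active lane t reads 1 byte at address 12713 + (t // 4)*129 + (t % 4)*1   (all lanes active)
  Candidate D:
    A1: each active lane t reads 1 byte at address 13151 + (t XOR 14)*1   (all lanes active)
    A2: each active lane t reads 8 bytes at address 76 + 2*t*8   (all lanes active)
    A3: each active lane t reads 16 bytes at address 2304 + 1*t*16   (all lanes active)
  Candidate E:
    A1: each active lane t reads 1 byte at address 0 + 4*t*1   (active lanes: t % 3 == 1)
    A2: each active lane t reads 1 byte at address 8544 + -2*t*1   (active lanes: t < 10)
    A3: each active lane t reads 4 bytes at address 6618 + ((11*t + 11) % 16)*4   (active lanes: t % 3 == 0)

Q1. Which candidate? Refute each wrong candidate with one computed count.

A: A1 gives 1 transaction, not 2
C: A1 gives 1 transaction, not 2
D: A1 gives 1 transaction, not 2
E: A1 gives 1 transaction, not 2
B: all counts match (2,2,2)

Answer: B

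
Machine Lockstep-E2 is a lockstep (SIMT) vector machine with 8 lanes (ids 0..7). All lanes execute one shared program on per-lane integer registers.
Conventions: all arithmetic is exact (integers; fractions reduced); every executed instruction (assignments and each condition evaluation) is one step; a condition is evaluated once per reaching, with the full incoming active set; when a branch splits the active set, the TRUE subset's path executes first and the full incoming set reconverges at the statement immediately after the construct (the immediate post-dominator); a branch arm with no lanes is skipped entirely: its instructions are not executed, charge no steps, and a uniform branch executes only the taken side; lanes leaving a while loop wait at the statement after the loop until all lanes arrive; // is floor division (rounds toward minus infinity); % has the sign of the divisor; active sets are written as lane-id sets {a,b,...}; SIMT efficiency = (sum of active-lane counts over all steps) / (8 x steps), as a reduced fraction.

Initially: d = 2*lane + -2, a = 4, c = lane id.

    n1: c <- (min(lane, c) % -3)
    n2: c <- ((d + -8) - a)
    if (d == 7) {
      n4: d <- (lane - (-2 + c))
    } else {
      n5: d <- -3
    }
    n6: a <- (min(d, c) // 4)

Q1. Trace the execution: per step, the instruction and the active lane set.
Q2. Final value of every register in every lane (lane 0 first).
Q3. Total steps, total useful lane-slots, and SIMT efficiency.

step 0: c <- (min(lane, c) % -3)     {0,1,2,3,4,5,6,7}
step 1: c <- ((d + -8) - a)          {0,1,2,3,4,5,6,7}
step 2: eval (d == 7)                {0,1,2,3,4,5,6,7}
step 3: d <- -3                      {0,1,2,3,4,5,6,7}
step 4: a <- (min(d, c) // 4)        {0,1,2,3,4,5,6,7}

Answer: 5 steps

d: -3,-3,-3,-3,-3,-3,-3,-3
a: -4,-3,-3,-2,-2,-1,-1,-1
c: -14,-12,-10,-8,-6,-4,-2,0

steps = 5; useful = 40; efficiency = 40/40 = 1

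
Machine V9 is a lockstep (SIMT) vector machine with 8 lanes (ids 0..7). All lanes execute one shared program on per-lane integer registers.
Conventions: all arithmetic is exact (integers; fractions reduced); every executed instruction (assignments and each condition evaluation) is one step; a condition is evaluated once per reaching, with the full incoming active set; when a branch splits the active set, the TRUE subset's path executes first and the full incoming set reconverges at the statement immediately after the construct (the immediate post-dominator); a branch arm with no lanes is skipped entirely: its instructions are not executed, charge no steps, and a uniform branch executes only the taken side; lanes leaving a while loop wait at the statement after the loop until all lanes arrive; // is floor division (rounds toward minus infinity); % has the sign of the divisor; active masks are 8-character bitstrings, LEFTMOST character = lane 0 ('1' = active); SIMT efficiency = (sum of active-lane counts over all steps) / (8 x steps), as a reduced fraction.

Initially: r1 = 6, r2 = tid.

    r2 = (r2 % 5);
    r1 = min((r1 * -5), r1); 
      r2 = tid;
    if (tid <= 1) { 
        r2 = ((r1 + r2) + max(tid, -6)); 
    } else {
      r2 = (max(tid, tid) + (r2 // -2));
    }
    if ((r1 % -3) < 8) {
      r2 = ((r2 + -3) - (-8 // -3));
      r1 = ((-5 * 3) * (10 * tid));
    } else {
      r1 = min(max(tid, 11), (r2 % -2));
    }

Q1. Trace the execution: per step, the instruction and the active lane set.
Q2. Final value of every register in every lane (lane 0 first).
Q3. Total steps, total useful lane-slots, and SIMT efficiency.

step 0: r2 <- (r2 % 5)               11111111
step 1: r1 <- min((r1 * -5), r1)     11111111
step 2: r2 <- tid                    11111111
step 3: eval (tid <= 1)              11111111
step 4: r2 <- ((r1 + r2) + max(tid, -6)) 11000000
step 5: r2 <- (max(tid, tid) + (r2 // -2)) 00111111
step 6: eval ((r1 % -3) < 8)         11111111
step 7: r2 <- ((r2 + -3) - (-8 // -3)) 11111111
step 8: r1 <- ((-5 * 3) * (10 * tid)) 11111111

Answer: 9 steps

r1: 0,-150,-300,-450,-600,-750,-900,-1050
r2: -35,-33,-4,-4,-3,-3,-2,-2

steps = 9; useful = 64; efficiency = 64/72 = 8/9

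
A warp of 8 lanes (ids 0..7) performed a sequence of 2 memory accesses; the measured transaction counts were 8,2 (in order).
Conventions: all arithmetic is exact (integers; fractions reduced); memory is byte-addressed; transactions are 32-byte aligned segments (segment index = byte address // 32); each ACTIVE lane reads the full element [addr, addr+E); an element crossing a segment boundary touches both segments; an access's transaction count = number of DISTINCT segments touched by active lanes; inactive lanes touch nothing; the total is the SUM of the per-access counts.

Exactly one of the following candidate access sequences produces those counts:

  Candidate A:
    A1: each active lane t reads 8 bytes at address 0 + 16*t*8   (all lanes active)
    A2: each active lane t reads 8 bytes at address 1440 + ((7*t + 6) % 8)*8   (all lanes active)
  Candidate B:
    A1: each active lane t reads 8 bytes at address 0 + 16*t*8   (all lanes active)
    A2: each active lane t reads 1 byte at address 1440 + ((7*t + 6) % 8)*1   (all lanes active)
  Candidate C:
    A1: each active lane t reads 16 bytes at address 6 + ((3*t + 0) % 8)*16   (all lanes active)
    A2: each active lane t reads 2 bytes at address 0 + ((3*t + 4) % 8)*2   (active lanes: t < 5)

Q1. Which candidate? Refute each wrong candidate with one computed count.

B: A2 gives 1 transaction, not 2
C: A1 gives 5 transactions, not 8
A: all counts match (8,2)

Answer: A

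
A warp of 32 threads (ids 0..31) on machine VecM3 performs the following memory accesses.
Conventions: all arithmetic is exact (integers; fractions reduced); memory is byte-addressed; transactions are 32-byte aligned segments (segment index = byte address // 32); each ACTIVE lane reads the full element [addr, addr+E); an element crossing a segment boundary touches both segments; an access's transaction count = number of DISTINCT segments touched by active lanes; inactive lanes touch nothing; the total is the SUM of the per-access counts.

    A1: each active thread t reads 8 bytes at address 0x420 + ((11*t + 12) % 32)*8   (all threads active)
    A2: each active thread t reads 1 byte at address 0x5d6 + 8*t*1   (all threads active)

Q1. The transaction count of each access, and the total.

A1: 8 transactions
A2: 9 transactions

Answer: 8,9; total 17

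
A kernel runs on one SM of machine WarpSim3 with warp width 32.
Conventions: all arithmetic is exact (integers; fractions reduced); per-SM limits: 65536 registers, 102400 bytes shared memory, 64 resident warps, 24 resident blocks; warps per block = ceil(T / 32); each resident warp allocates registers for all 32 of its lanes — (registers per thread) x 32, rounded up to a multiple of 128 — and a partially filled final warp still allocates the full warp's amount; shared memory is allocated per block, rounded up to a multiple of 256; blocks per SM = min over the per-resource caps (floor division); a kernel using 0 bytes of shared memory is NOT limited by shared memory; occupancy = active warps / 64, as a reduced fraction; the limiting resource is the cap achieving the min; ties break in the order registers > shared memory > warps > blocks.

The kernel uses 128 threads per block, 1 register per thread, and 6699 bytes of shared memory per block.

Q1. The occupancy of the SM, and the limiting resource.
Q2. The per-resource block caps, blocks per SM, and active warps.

Answer: occupancy 7/8, limited by shared memory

registers: 128 blocks
shared memory: 14 blocks
warps: 16 blocks
blocks: 24 blocks

Answer: 14 blocks, 56 active warps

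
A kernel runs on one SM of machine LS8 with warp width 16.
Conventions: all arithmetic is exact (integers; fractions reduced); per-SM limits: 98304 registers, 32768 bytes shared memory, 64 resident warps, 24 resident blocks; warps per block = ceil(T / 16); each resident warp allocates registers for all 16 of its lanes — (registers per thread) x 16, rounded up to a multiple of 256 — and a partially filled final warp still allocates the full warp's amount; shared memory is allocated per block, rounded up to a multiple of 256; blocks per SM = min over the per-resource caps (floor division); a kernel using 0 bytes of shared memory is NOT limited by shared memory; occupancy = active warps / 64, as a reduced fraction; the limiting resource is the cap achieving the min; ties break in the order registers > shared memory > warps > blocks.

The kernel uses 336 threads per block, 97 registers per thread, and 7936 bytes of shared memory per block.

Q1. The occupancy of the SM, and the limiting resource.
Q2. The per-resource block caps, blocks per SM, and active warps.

Answer: occupancy 21/32, limited by registers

registers: 2 blocks
shared memory: 4 blocks
warps: 3 blocks
blocks: 24 blocks

Answer: 2 blocks, 42 active warps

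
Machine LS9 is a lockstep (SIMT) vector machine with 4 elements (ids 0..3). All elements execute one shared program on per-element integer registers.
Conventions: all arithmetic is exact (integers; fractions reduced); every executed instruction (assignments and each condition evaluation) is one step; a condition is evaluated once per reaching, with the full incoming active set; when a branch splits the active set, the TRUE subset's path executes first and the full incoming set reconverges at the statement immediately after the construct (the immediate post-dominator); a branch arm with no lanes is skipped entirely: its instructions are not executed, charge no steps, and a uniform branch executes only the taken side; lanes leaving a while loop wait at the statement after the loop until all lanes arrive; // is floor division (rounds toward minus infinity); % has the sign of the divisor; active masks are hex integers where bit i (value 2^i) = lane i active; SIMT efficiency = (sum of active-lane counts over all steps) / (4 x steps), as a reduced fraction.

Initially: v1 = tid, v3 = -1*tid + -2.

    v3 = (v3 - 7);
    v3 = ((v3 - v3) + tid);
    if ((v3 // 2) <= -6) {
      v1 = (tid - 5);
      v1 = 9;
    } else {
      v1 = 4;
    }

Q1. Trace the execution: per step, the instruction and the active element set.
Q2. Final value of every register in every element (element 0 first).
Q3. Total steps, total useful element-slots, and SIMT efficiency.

step 0: v3 <- (v3 - 7)               0xf
step 1: v3 <- ((v3 - v3) + tid)      0xf
step 2: eval ((v3 // 2) <= -6)       0xf
step 3: v1 <- 4                      0xf

Answer: 4 steps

v1: 4,4,4,4
v3: 0,1,2,3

steps = 4; useful = 16; efficiency = 16/16 = 1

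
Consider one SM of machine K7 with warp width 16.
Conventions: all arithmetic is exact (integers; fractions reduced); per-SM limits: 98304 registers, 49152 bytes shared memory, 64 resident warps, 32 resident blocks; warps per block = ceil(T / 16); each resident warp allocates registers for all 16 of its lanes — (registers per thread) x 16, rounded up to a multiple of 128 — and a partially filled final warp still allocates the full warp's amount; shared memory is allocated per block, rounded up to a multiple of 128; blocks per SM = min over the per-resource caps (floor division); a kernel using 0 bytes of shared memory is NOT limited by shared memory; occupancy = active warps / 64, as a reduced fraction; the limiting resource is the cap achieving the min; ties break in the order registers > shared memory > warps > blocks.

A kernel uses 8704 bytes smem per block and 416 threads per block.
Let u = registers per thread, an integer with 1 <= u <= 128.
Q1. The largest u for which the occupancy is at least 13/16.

Answer: u = 112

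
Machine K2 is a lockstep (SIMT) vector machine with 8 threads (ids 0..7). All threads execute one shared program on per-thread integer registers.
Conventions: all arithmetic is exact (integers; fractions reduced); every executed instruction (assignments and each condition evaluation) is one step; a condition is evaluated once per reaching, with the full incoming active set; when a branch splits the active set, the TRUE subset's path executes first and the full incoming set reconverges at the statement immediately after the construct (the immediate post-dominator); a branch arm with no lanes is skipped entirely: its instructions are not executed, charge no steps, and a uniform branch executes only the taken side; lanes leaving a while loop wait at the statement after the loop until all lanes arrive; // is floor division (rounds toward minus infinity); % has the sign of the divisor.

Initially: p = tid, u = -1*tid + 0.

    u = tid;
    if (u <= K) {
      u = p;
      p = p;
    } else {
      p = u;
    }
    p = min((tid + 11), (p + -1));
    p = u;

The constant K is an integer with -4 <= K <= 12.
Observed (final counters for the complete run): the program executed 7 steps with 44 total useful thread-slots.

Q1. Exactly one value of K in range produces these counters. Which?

Answer: K = 3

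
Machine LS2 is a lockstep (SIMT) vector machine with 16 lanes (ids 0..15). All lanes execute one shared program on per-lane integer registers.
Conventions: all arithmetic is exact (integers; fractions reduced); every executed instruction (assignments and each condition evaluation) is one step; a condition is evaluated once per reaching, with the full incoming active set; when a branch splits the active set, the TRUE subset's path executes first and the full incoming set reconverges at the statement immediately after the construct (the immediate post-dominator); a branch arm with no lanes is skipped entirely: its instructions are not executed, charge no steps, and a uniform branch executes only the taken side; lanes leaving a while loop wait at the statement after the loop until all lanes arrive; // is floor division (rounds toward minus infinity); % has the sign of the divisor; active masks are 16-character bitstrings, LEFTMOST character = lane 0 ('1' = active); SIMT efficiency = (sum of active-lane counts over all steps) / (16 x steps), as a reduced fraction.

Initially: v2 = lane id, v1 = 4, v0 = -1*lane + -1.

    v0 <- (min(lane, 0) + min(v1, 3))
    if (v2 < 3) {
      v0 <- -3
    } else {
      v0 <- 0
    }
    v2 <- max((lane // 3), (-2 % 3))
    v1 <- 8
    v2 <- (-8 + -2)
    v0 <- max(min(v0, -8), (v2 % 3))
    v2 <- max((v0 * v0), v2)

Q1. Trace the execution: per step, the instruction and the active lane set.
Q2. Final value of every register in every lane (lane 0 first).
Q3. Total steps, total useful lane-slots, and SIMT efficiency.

step 0: v0 <- (min(lane, 0) + min(v1, 3)) 1111111111111111
step 1: eval (v2 < 3)                1111111111111111
step 2: v0 <- -3                     1110000000000000
step 3: v0 <- 0                      0001111111111111
step 4: v2 <- max((lane // 3), (-2 % 3)) 1111111111111111
step 5: v1 <- 8                      1111111111111111
step 6: v2 <- (-8 + -2)              1111111111111111
step 7: v0 <- max(min(v0, -8), (v2 % 3)) 1111111111111111
step 8: v2 <- max((v0 * v0), v2)     1111111111111111

Answer: 9 steps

v2: 4,4,4,4,4,4,4,4,4,4,4,4,4,4,4,4
v1: 8,8,8,8,8,8,8,8,8,8,8,8,8,8,8,8
v0: 2,2,2,2,2,2,2,2,2,2,2,2,2,2,2,2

steps = 9; useful = 128; efficiency = 128/144 = 8/9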